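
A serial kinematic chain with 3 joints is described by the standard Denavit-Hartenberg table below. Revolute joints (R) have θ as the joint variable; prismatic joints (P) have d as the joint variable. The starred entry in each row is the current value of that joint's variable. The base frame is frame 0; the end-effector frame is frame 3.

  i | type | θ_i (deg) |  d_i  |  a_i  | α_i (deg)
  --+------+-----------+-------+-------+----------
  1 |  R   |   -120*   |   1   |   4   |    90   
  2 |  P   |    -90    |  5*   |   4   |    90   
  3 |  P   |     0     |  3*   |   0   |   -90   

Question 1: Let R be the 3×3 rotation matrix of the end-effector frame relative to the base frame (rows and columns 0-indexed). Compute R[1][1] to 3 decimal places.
End-effector y-axis (col 1 of R) = (-0.5000,-0.8660,0.0000)
R[1][1] = -0.8660

-0.866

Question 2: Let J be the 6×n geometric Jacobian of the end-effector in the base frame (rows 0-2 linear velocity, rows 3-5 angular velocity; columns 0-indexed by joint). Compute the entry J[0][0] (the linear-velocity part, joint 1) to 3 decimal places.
-1.634

axis z_0 = ẑ; lever o_n−o_0 = (-4.8301,1.6340,-3.0000)
cross product → J_v[:, 0] = (-1.6340,-4.8301,0.0000)
J_ω[:, 0] = z_0
entry J[0][0] = -1.6340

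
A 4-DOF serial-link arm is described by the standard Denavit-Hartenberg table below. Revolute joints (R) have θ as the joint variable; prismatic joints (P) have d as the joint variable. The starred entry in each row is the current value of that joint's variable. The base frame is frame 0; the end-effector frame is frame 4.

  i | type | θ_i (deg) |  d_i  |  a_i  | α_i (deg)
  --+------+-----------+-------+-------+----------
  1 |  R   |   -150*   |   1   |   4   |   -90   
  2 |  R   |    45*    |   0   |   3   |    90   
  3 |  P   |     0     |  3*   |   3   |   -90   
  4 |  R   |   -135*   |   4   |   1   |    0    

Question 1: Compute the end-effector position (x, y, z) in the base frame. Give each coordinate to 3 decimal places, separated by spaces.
-6.975 -8.646 -0.121

after link 1: o_1 = (-3.4641, -2.0000, 1.0000)
after link 2: o_2 = (-5.3012, -3.0607, -1.1213)
after link 3: o_3 = (-8.9755, -5.1820, -1.1213)
after link 4: o_4 = (-6.9755, -8.6461, -0.1213)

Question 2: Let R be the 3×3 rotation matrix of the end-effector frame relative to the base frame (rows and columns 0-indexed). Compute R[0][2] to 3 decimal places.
End-effector z-axis (col 2 of R) = (0.5000,-0.8660,0.0000)
R[0][2] = 0.5000

0.500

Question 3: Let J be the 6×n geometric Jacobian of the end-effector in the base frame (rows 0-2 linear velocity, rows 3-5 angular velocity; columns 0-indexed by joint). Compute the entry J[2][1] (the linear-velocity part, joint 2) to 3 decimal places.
-6.364

axis z_1 = (0.5000,-0.8660,0.0000); lever o_n−o_1 = (-3.5114,-6.6461,-1.1213)
cross product → J_v[:, 1] = (0.9711,0.5607,-6.3640)
J_ω[:, 1] = z_1
entry J[2][1] = -6.3640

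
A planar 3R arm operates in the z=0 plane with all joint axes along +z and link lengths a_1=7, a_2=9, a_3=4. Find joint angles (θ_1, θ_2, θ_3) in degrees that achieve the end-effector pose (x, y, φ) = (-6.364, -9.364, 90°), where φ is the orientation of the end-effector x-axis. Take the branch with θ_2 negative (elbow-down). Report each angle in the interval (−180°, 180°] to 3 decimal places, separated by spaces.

wrist centre = target − a_3·(cos φ, sin φ) = (-6.3640, -13.3640)
cos θ_2 = (219.0970−7²−9²)/(2·7·9) = 0.7071; θ_2 = -44.9990° (elbow-down)
β = atan2(-13.3640,-6.3640) = -115.4640°; ψ = atan2(-6.3639,13.3641) = -25.4634°
θ_1 = β − ψ = -90.0006°
θ_3 = φ − θ_1 − θ_2 = -135.0004° (wrapped to (-180°,180°])

-90.001 -44.999 -135.000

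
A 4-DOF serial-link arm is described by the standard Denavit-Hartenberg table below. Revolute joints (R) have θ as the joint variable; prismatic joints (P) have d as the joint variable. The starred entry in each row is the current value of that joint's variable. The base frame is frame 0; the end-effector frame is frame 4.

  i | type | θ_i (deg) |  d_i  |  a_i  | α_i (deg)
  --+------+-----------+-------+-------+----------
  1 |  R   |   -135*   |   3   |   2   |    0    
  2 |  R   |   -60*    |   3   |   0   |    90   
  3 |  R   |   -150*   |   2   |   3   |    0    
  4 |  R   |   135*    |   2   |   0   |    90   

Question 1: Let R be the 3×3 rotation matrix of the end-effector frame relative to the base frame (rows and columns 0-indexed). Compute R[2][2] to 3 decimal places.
End-effector z-axis (col 2 of R) = (0.2500,-0.0670,-0.9659)
R[2][2] = -0.9659

-0.966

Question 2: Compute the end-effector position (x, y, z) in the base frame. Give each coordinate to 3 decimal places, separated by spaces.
2.131 1.777 4.500

after link 1: o_1 = (-1.4142, -1.4142, 3.0000)
after link 2: o_2 = (-1.4142, -1.4142, 6.0000)
after link 3: o_3 = (1.6130, -0.1548, 4.5000)
after link 4: o_4 = (2.1306, 1.7771, 4.5000)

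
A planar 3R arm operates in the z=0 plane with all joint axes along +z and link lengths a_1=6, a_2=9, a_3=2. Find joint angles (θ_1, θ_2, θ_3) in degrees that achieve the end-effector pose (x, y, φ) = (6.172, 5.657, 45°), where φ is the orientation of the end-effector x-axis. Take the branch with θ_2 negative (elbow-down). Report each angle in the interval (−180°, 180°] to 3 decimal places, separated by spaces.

wrist centre = target − a_3·(cos φ, sin φ) = (4.7578, 4.2428)
cos θ_2 = (40.6378−6²−9²)/(2·6·9) = -0.7071; θ_2 = -134.9960° (elbow-down)
β = atan2(4.2428,4.7578) = 41.7252°; ψ = atan2(-6.3644,-0.3635) = -93.2690°
θ_1 = β − ψ = 134.9942°
θ_3 = φ − θ_1 − θ_2 = 45.0018° (wrapped to (-180°,180°])

134.994 -134.996 45.002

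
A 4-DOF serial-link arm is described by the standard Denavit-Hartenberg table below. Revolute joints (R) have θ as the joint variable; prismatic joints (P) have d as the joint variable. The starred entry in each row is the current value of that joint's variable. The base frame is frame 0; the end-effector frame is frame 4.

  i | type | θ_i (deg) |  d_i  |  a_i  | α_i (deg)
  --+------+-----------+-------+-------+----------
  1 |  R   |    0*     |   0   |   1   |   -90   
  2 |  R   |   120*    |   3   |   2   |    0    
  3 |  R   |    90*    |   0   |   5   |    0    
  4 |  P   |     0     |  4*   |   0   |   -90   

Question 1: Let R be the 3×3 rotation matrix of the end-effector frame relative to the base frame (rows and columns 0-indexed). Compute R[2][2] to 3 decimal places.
0.866

End-effector z-axis (col 2 of R) = (0.5000,0.0000,0.8660)
R[2][2] = 0.8660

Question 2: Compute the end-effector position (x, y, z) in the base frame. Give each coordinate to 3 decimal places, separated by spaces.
-4.330 7.000 0.768

after link 1: o_1 = (1.0000, 0.0000, 0.0000)
after link 2: o_2 = (0.0000, 3.0000, -1.7321)
after link 3: o_3 = (-4.3301, 3.0000, 0.7679)
after link 4: o_4 = (-4.3301, 7.0000, 0.7679)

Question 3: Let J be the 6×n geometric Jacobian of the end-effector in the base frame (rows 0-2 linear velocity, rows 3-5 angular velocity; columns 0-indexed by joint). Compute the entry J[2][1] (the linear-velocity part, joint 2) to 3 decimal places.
5.330

axis z_1 = (0.0000,1.0000,0.0000); lever o_n−o_1 = (-5.3301,7.0000,0.7679)
cross product → J_v[:, 1] = (0.7679,-0.0000,5.3301)
J_ω[:, 1] = z_1
entry J[2][1] = 5.3301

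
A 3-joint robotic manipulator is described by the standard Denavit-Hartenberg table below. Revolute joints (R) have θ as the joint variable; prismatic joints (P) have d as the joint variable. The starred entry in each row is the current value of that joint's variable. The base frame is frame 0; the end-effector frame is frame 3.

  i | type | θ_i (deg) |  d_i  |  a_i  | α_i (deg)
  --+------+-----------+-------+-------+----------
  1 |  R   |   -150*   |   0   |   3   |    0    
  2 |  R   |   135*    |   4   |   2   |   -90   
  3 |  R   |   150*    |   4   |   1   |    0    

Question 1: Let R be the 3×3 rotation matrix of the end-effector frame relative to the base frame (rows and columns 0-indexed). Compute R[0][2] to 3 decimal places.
0.259

End-effector z-axis (col 2 of R) = (0.2588,0.9659,0.0000)
R[0][2] = 0.2588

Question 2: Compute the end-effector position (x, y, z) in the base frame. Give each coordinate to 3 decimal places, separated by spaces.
after link 1: o_1 = (-2.5981, -1.5000, 0.0000)
after link 2: o_2 = (-0.6662, -2.0176, 4.0000)
after link 3: o_3 = (-0.4675, 2.0702, 3.5000)

-0.467 2.070 3.500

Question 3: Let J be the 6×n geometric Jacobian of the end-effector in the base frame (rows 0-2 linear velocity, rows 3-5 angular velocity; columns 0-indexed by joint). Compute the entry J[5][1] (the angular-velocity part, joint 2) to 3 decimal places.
axis z_1 = (0.0000,0.0000,1.0000); lever o_n−o_1 = (2.1306,3.5702,3.5000)
cross product → J_v[:, 1] = (-3.5702,2.1306,0.0000)
J_ω[:, 1] = z_1
entry J[5][1] = 1.0000

1.000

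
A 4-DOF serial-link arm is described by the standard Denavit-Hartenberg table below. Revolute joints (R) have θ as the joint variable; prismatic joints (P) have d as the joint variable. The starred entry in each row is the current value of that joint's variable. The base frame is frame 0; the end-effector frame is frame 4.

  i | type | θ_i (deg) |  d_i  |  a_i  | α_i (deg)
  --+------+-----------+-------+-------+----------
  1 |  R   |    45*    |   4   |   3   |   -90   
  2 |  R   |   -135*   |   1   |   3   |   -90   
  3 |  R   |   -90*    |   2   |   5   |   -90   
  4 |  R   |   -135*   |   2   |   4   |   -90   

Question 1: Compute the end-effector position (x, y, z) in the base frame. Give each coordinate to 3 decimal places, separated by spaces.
after link 1: o_1 = (2.1213, 2.1213, 4.0000)
after link 2: o_2 = (-0.0858, 1.3284, 6.1213)
after link 3: o_3 = (-2.6213, 5.8640, 7.5355)
after link 4: o_4 = (-0.2071, 4.2782, 10.9497)

-0.207 4.278 10.950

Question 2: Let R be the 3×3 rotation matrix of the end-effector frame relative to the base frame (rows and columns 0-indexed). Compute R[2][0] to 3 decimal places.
0.500

End-effector x-axis (col 0 of R) = (0.8536,-0.1464,0.5000)
R[2][0] = 0.5000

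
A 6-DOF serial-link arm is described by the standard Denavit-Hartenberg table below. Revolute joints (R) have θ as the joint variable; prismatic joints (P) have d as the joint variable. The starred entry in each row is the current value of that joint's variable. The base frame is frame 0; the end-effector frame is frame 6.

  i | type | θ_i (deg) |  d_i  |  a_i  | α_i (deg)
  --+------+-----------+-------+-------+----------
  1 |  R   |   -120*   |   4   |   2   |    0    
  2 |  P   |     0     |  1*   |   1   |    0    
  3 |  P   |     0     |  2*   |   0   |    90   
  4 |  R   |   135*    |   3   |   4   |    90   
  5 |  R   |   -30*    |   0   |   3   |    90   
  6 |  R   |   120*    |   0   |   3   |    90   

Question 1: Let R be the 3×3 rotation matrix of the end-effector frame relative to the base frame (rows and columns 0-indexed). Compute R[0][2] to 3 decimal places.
End-effector z-axis (col 2 of R) = (0.4634,-0.0634,0.8839)
R[0][2] = 0.4634

0.463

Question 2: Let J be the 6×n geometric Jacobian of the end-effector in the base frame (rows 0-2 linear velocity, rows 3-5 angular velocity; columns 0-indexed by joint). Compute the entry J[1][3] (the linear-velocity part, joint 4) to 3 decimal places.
4.836

axis z_3 = (-0.8660,0.5000,0.0000); lever o_n−o_3 = (-0.9936,2.7790,5.5841)
cross product → J_v[:, 3] = (2.7921,4.8360,-1.9099)
J_ω[:, 3] = z_3
entry J[1][3] = 4.8360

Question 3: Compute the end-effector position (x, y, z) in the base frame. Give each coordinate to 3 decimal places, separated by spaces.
-2.494 0.181 12.584

after link 1: o_1 = (-1.0000, -1.7321, 4.0000)
after link 2: o_2 = (-1.5000, -2.5981, 5.0000)
after link 3: o_3 = (-1.5000, -2.5981, 7.0000)
after link 4: o_4 = (-2.6839, 1.3514, 9.8284)
after link 5: o_5 = (-0.4663, 2.1924, 11.6655)
after link 6: o_6 = (-2.4936, 0.1809, 12.5841)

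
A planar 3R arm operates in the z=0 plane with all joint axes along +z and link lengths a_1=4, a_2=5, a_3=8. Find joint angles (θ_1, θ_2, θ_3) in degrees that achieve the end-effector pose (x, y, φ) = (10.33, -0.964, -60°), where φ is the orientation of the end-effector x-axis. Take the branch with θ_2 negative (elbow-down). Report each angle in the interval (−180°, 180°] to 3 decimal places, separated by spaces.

wrist centre = target − a_3·(cos φ, sin φ) = (6.3300, 5.9642)
cos θ_2 = (75.6406−4²−5²)/(2·4·5) = 0.8660; θ_2 = -30.0011° (elbow-down)
β = atan2(5.9642,6.3300) = 43.2957°; ψ = atan2(-2.5001,8.3301) = -16.7059°
θ_1 = β − ψ = 60.0017°
θ_3 = φ − θ_1 − θ_2 = -90.0006° (wrapped to (-180°,180°])

60.002 -30.001 -90.001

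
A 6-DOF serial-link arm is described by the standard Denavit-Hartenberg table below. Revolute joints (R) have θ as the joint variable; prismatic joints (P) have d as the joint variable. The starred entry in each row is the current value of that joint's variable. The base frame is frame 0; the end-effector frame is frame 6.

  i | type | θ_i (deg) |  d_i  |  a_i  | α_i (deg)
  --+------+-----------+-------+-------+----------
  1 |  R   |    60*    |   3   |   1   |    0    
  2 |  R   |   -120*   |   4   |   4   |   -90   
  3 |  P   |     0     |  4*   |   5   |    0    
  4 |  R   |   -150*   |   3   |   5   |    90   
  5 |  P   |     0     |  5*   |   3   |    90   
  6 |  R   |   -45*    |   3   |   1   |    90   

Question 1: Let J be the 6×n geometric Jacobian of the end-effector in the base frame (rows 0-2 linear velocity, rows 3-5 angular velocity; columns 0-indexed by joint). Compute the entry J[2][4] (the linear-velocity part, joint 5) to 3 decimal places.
prismatic axis z_4 = (-0.2500,0.4330,-0.8660)
J_v[:, 4] = z_4; J_ω[:, 4] = (0,0,0)
entry J[2][4] = -0.8660

-0.866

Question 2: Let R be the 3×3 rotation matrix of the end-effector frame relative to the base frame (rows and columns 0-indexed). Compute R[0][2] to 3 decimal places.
End-effector z-axis (col 2 of R) = (0.4830,-0.8365,0.2588)
R[0][2] = 0.4830

0.483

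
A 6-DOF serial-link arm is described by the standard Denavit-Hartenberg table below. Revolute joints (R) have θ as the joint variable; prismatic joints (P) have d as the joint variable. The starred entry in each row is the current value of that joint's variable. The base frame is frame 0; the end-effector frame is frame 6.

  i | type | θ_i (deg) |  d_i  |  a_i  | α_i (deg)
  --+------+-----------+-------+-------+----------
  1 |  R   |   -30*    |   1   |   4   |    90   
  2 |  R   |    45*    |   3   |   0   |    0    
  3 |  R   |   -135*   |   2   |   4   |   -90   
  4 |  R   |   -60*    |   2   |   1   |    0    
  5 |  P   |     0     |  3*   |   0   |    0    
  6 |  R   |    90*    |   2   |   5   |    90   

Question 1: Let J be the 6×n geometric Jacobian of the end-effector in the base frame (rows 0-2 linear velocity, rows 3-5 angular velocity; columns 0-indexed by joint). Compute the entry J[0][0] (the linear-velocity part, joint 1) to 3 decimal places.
8.415

axis z_0 = ẑ; lever o_n−o_0 = (7.8433,-8.4151,-7.8301)
cross product → J_v[:, 0] = (8.4151,7.8433,-0.0000)
J_ω[:, 0] = z_0
entry J[0][0] = 8.4151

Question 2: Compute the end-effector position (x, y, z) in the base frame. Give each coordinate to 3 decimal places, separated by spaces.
7.843 -8.415 -7.830

after link 1: o_1 = (3.4641, -2.0000, 1.0000)
after link 2: o_2 = (1.9641, -4.5981, 1.0000)
after link 3: o_3 = (0.9641, -6.3301, -3.0000)
after link 4: o_4 = (2.2631, -8.0801, -3.5000)
after link 5: o_5 = (4.8612, -9.5801, -3.5000)
after link 6: o_6 = (7.8433, -8.4151, -7.8301)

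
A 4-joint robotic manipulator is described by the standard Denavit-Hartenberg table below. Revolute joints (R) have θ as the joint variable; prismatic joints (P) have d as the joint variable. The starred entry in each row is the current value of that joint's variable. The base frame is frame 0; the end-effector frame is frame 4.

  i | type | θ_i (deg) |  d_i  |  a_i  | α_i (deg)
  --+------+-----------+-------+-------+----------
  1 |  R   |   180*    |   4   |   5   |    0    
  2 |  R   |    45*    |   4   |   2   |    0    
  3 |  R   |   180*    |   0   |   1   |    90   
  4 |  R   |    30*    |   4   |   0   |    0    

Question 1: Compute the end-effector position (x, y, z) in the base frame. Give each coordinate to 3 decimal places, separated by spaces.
-2.879 -3.536 8.000

after link 1: o_1 = (-5.0000, 0.0000, 4.0000)
after link 2: o_2 = (-6.4142, -1.4142, 8.0000)
after link 3: o_3 = (-5.7071, -0.7071, 8.0000)
after link 4: o_4 = (-2.8787, -3.5355, 8.0000)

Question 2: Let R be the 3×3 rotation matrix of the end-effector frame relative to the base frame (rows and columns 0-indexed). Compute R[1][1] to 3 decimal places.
-0.354

End-effector y-axis (col 1 of R) = (-0.3536,-0.3536,0.8660)
R[1][1] = -0.3536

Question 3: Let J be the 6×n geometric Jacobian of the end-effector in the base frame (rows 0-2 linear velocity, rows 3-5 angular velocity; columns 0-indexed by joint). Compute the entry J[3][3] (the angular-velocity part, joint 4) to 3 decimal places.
axis z_3 = (0.7071,-0.7071,0.0000); lever o_n−o_3 = (2.8284,-2.8284,0.0000)
cross product → J_v[:, 3] = (0.0000,0.0000,0.0000)
J_ω[:, 3] = z_3
entry J[3][3] = 0.7071

0.707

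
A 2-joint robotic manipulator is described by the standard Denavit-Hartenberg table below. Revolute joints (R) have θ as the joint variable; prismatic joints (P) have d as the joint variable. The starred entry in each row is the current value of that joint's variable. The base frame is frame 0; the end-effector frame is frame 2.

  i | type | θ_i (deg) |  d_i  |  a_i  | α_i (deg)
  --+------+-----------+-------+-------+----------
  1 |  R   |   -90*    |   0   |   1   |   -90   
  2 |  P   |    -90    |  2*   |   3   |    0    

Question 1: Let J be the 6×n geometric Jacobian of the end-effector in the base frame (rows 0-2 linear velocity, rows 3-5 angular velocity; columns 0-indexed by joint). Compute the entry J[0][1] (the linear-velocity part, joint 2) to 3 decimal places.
1.000

prismatic axis z_1 = (1.0000,0.0000,0.0000)
J_v[:, 1] = z_1; J_ω[:, 1] = (0,0,0)
entry J[0][1] = 1.0000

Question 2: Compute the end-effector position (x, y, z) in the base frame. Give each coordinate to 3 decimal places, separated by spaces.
after link 1: o_1 = (0.0000, -1.0000, 0.0000)
after link 2: o_2 = (2.0000, -1.0000, 3.0000)

2.000 -1.000 3.000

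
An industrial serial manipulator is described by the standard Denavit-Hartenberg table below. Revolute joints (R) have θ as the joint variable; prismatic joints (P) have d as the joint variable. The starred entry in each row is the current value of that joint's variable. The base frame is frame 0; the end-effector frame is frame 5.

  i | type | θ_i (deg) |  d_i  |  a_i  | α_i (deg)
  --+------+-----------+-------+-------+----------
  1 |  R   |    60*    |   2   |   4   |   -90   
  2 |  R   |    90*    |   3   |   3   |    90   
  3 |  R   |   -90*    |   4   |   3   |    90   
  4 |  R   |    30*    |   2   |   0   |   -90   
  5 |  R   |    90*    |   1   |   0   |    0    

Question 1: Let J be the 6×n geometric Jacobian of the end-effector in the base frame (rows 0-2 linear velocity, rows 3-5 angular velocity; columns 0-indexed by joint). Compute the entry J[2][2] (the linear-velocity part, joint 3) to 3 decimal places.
-2.500

axis z_2 = (0.5000,0.8660,0.0000); lever o_n−o_2 = (4.5981,2.9641,2.0000)
cross product → J_v[:, 2] = (1.7321,-1.0000,-2.5000)
J_ω[:, 2] = z_2
entry J[2][2] = -2.5000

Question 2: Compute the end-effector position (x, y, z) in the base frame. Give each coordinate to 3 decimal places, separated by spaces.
4.000 7.928 1.000

after link 1: o_1 = (2.0000, 3.4641, 2.0000)
after link 2: o_2 = (-0.5981, 4.9641, -1.0000)
after link 3: o_3 = (4.0000, 6.9282, -1.0000)
after link 4: o_4 = (4.0000, 6.9282, 1.0000)
after link 5: o_5 = (4.0000, 7.9282, 1.0000)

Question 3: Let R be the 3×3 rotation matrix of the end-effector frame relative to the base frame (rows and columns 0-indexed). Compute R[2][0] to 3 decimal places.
-1.000

End-effector x-axis (col 0 of R) = (-0.0000,0.0000,-1.0000)
R[2][0] = -1.0000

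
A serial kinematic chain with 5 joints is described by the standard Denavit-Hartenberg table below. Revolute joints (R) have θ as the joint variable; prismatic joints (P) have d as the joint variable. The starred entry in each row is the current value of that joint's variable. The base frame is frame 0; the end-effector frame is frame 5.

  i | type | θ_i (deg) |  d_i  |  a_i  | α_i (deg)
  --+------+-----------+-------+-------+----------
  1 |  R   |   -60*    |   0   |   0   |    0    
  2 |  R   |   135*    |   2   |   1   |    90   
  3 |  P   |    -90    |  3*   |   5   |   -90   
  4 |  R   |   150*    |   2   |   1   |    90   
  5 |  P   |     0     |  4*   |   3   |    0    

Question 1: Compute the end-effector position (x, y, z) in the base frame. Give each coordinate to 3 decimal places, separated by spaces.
after link 1: o_1 = (0.0000, 0.0000, 0.0000)
after link 2: o_2 = (0.2588, 0.9659, 2.0000)
after link 3: o_3 = (3.1566, 0.1895, -3.0000)
after link 4: o_4 = (3.1913, 2.2507, -2.1340)
after link 5: o_5 = (-1.6037, 3.5355, -1.5359)

-1.604 3.536 -1.536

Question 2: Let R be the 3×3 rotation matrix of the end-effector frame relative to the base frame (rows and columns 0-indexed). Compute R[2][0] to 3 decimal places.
End-effector x-axis (col 0 of R) = (-0.4830,0.1294,0.8660)
R[2][0] = 0.8660

0.866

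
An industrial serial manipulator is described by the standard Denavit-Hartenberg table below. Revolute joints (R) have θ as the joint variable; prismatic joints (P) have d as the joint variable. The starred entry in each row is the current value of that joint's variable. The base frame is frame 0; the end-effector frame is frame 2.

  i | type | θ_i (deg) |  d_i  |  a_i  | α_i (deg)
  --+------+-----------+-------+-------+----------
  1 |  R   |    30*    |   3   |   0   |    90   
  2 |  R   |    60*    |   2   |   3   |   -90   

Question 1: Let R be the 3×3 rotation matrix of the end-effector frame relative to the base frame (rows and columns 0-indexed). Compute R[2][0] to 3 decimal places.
0.866

End-effector x-axis (col 0 of R) = (0.4330,0.2500,0.8660)
R[2][0] = 0.8660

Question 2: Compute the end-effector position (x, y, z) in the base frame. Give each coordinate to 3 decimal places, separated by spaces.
2.299 -0.982 5.598

after link 1: o_1 = (0.0000, 0.0000, 3.0000)
after link 2: o_2 = (2.2990, -0.9821, 5.5981)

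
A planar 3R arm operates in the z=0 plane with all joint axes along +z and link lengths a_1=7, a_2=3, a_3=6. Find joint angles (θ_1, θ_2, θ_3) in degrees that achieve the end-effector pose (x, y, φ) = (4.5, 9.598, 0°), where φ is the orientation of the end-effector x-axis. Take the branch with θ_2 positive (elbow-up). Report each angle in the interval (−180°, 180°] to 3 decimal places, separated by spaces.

89.999 30.004 -120.003

wrist centre = target − a_3·(cos φ, sin φ) = (-1.5000, 9.5980)
cos θ_2 = (94.3716−7²−3²)/(2·7·3) = 0.8660; θ_2 = 30.0040° (elbow-up)
β = atan2(9.5980,-1.5000) = 98.8825°; ψ = atan2(1.5002,9.5980) = 8.8836°
θ_1 = β − ψ = 89.9989°
θ_3 = φ − θ_1 − θ_2 = -120.0029° (wrapped to (-180°,180°])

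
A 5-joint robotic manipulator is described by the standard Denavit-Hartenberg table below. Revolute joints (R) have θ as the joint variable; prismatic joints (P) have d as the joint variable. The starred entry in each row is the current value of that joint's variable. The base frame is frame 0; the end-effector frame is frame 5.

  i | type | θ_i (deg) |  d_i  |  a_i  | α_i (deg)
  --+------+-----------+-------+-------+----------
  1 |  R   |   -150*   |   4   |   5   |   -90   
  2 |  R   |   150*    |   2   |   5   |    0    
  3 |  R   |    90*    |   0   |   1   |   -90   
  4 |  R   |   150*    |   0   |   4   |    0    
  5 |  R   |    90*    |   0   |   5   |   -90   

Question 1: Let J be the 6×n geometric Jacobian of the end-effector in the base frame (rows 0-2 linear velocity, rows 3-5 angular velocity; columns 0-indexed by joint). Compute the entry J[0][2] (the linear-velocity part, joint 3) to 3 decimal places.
axis z_2 = (0.5000,-0.8660,0.0000); lever o_n−o_2 = (-0.9845,-3.2590,-4.2990)
cross product → J_v[:, 2] = (3.7231,2.1495,-2.4821)
J_ω[:, 2] = z_2
entry J[0][2] = 3.7231

3.723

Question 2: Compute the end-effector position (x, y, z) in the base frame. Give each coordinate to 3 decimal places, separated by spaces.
after link 1: o_1 = (-4.3301, -2.5000, 4.0000)
after link 2: o_2 = (0.4199, -2.0670, 1.5000)
after link 3: o_3 = (0.8529, -1.8170, 2.3660)
after link 4: o_4 = (-1.6471, -0.9510, -0.6340)
after link 5: o_5 = (-0.5646, -5.3260, -2.7990)

-0.565 -5.326 -2.799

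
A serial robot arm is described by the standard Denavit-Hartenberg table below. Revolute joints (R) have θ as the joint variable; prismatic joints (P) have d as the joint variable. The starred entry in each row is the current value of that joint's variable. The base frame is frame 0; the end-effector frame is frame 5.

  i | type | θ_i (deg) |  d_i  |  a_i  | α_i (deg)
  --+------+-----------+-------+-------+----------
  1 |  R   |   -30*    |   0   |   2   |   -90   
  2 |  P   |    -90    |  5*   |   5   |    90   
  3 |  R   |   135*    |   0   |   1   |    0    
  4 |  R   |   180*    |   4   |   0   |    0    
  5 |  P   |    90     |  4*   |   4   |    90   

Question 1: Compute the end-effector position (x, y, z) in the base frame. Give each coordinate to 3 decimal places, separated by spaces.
after link 1: o_1 = (1.7321, -1.0000, 0.0000)
after link 2: o_2 = (4.2321, 3.3301, 5.0000)
after link 3: o_3 = (4.5856, 3.9425, 4.2929)
after link 4: o_4 = (1.1215, 5.9425, 4.2929)
after link 5: o_5 = (-0.9284, 10.3920, 7.1213)

-0.928 10.392 7.121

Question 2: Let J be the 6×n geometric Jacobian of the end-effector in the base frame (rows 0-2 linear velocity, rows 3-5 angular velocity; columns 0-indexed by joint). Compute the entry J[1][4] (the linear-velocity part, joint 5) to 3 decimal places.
prismatic axis z_4 = (-0.8660,0.5000,0.0000)
J_v[:, 4] = z_4; J_ω[:, 4] = (0,0,0)
entry J[1][4] = 0.5000

0.500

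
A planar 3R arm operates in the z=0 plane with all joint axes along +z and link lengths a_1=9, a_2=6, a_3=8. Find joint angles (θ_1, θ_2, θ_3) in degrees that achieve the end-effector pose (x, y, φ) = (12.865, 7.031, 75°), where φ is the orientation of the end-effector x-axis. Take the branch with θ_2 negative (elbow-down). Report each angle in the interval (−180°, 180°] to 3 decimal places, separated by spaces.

29.998 -89.997 134.999

wrist centre = target − a_3·(cos φ, sin φ) = (10.7944, -0.6964)
cos θ_2 = (117.0051−9²−6²)/(2·9·6) = 0.0000; θ_2 = -89.9973° (elbow-down)
β = atan2(-0.6964,10.7944) = -3.6913°; ψ = atan2(-6.0000,9.0003) = -33.6892°
θ_1 = β − ψ = 29.9979°
θ_3 = φ − θ_1 − θ_2 = 134.9994° (wrapped to (-180°,180°])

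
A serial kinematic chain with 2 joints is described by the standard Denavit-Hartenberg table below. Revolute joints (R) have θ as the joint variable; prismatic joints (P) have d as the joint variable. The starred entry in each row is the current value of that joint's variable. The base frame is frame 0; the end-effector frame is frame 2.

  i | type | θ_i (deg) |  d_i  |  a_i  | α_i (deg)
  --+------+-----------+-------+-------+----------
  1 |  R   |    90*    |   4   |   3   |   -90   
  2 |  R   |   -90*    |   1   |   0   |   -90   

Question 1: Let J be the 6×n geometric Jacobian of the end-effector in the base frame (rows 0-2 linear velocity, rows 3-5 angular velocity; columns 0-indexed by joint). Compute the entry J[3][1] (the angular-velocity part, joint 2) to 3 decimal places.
axis z_1 = (-1.0000,0.0000,0.0000); lever o_n−o_1 = (-1.0000,0.0000,0.0000)
cross product → J_v[:, 1] = (0.0000,-0.0000,0.0000)
J_ω[:, 1] = z_1
entry J[3][1] = -1.0000

-1.000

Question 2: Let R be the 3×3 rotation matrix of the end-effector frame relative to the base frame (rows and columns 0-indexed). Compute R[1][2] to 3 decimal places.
End-effector z-axis (col 2 of R) = (-0.0000,1.0000,-0.0000)
R[1][2] = 1.0000

1.000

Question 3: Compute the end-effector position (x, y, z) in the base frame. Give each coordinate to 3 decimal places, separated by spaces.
after link 1: o_1 = (0.0000, 3.0000, 4.0000)
after link 2: o_2 = (-1.0000, 3.0000, 4.0000)

-1.000 3.000 4.000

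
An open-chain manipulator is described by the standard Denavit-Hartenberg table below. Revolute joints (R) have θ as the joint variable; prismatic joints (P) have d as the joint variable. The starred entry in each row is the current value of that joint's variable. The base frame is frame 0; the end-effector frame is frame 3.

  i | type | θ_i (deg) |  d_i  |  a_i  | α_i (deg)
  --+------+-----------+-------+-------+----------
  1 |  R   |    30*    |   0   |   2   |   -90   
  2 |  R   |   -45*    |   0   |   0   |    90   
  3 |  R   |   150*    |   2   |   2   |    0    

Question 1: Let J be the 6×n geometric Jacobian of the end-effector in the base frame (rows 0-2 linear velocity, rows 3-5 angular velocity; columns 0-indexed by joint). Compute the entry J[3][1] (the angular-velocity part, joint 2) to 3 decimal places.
axis z_1 = (-0.5000,0.8660,0.0000); lever o_n−o_1 = (-2.7854,-0.4535,0.1895)
cross product → J_v[:, 1] = (0.1641,0.0947,2.6390)
J_ω[:, 1] = z_1
entry J[3][1] = -0.5000

-0.500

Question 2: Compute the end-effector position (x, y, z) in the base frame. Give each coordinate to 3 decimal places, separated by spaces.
-1.053 0.547 0.189

after link 1: o_1 = (1.7321, 1.0000, 0.0000)
after link 2: o_2 = (1.7321, 1.0000, 0.0000)
after link 3: o_3 = (-1.0534, 0.5465, 0.1895)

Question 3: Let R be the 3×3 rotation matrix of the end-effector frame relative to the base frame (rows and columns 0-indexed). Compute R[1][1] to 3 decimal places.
-0.927

End-effector y-axis (col 1 of R) = (0.1268,-0.9268,-0.3536)
R[1][1] = -0.9268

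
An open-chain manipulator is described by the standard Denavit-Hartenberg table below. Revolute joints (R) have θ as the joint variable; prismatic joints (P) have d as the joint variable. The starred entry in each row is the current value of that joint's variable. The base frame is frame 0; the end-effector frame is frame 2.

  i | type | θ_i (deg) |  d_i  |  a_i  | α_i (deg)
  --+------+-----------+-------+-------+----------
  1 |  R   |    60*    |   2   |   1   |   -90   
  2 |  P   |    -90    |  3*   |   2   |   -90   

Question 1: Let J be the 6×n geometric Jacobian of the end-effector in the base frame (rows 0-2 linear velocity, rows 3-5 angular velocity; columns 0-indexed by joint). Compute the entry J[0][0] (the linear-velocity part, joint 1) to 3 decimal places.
axis z_0 = ẑ; lever o_n−o_0 = (-2.0981,2.3660,4.0000)
cross product → J_v[:, 0] = (-2.3660,-2.0981,0.0000)
J_ω[:, 0] = z_0
entry J[0][0] = -2.3660

-2.366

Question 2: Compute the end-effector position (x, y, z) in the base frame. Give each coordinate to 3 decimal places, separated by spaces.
-2.098 2.366 4.000

after link 1: o_1 = (0.5000, 0.8660, 2.0000)
after link 2: o_2 = (-2.0981, 2.3660, 4.0000)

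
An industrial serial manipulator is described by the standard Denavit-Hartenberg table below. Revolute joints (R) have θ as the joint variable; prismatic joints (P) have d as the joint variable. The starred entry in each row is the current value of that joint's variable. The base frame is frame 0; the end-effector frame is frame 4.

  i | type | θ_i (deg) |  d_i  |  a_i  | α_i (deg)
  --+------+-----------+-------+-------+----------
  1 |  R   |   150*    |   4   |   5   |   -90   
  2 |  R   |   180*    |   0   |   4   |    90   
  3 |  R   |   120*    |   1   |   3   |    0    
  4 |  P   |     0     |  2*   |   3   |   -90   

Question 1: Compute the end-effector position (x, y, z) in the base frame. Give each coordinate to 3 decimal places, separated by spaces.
after link 1: o_1 = (-4.3301, 2.5000, 4.0000)
after link 2: o_2 = (-0.8660, 0.5000, 4.0000)
after link 3: o_3 = (-3.4641, -1.0000, 3.0000)
after link 4: o_4 = (-6.0622, -2.5000, 1.0000)

-6.062 -2.500 1.000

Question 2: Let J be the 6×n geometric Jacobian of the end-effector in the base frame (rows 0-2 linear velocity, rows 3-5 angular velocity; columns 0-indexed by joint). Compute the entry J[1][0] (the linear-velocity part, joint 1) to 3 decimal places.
-6.062

axis z_0 = ẑ; lever o_n−o_0 = (-6.0622,-2.5000,1.0000)
cross product → J_v[:, 0] = (2.5000,-6.0622,0.0000)
J_ω[:, 0] = z_0
entry J[1][0] = -6.0622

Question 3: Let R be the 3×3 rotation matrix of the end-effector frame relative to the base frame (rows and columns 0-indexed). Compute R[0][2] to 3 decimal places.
-0.500

End-effector z-axis (col 2 of R) = (-0.5000,0.8660,-0.0000)
R[0][2] = -0.5000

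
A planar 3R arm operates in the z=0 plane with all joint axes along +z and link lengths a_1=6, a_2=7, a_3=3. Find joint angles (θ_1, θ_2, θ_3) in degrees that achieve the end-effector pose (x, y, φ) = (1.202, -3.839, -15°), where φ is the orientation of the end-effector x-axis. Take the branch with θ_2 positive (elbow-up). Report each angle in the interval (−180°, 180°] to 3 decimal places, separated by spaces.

150.010 149.999 44.992

wrist centre = target − a_3·(cos φ, sin φ) = (-1.6958, -3.0625)
cos θ_2 = (12.2548−6²−7²)/(2·6·7) = -0.8660; θ_2 = 149.9987° (elbow-up)
β = atan2(-3.0625,-1.6958) = -118.9740°; ψ = atan2(3.5001,-0.0621) = 91.0164°
θ_1 = β − ψ = -209.9904°
θ_3 = φ − θ_1 − θ_2 = 44.9917° (wrapped to (-180°,180°])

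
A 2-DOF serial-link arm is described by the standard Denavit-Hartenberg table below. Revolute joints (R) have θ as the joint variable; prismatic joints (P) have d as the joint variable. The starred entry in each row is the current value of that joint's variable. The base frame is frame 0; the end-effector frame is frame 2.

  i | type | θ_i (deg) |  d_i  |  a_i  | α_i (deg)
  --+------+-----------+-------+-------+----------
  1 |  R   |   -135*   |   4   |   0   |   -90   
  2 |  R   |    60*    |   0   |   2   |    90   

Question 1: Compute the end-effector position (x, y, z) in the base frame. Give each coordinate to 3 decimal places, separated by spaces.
after link 1: o_1 = (0.0000, 0.0000, 4.0000)
after link 2: o_2 = (-0.7071, -0.7071, 2.2679)

-0.707 -0.707 2.268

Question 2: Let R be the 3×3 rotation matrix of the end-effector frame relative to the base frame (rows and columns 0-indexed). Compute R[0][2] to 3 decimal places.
End-effector z-axis (col 2 of R) = (-0.6124,-0.6124,0.5000)
R[0][2] = -0.6124

-0.612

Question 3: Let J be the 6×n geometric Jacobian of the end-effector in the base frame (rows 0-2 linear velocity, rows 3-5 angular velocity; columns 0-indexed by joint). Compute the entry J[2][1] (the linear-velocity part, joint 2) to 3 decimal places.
-1.000

axis z_1 = (0.7071,-0.7071,0.0000); lever o_n−o_1 = (-0.7071,-0.7071,-1.7321)
cross product → J_v[:, 1] = (1.2247,1.2247,-1.0000)
J_ω[:, 1] = z_1
entry J[2][1] = -1.0000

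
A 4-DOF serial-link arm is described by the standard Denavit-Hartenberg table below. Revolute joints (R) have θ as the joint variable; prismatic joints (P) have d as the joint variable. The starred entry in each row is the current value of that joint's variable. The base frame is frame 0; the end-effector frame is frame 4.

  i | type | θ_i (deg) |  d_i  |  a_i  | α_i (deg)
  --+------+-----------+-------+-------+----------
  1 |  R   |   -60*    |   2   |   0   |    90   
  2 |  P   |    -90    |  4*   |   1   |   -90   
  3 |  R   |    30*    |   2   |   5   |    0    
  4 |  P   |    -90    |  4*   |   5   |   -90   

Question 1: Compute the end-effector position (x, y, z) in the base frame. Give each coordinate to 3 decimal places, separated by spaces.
after link 1: o_1 = (0.0000, 0.0000, 2.0000)
after link 2: o_2 = (-3.4641, -2.0000, 1.0000)
after link 3: o_3 = (-0.2990, -2.4821, -3.3301)
after link 4: o_4 = (-2.0490, -8.1112, -5.8301)

-2.049 -8.111 -5.830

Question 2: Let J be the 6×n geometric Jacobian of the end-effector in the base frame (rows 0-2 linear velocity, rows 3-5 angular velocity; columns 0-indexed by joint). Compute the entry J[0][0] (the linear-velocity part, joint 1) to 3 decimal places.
8.111

axis z_0 = ẑ; lever o_n−o_0 = (-2.0490,-8.1112,-5.8301)
cross product → J_v[:, 0] = (8.1112,-2.0490,0.0000)
J_ω[:, 0] = z_0
entry J[0][0] = 8.1112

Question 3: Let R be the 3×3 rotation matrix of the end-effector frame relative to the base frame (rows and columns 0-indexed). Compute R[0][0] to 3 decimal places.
-0.750

End-effector x-axis (col 0 of R) = (-0.7500,-0.4330,-0.5000)
R[0][0] = -0.7500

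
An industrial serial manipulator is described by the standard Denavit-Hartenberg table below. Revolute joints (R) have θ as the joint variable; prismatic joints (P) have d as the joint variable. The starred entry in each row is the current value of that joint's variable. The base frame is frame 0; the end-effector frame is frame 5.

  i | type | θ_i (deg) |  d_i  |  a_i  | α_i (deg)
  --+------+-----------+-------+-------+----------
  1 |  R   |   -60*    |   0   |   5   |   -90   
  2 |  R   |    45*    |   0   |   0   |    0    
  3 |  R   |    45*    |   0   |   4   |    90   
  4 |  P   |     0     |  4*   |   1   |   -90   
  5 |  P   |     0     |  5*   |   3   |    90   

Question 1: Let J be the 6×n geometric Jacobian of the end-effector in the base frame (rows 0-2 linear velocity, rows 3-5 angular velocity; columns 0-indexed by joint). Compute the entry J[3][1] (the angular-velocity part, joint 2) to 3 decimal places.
0.866

axis z_1 = (0.8660,0.5000,0.0000); lever o_n−o_1 = (6.3301,-0.9641,-8.0000)
cross product → J_v[:, 1] = (-4.0000,6.9282,-4.0000)
J_ω[:, 1] = z_1
entry J[3][1] = 0.8660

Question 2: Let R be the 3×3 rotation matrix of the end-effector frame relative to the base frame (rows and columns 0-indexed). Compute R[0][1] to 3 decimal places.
End-effector y-axis (col 1 of R) = (0.8660,0.5000,0.0000)
R[0][1] = 0.8660

0.866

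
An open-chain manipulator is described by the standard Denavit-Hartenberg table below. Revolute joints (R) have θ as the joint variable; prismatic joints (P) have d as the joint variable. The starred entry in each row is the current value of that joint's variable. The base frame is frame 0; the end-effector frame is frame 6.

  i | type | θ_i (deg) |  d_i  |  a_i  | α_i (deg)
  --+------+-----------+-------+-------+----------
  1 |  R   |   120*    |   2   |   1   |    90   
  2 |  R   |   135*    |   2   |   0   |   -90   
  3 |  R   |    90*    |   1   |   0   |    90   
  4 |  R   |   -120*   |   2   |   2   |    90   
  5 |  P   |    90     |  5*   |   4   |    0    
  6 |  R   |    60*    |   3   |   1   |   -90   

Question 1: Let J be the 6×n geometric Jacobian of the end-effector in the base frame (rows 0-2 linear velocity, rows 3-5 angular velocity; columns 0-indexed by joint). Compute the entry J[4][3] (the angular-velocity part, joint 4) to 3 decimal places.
axis z_3 = (0.3536,-0.6124,0.7071); lever o_n−o_3 = (9.8561,-2.0809,2.4622)
cross product → J_v[:, 3] = (-0.0363,6.0988,5.2999)
J_ω[:, 3] = z_3
entry J[4][3] = -0.6124

-0.612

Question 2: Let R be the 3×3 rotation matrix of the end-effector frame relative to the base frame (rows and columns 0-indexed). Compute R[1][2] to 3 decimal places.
0.140

End-effector z-axis (col 2 of R) = (-0.3696,0.1402,-0.9186)
R[1][2] = 0.1402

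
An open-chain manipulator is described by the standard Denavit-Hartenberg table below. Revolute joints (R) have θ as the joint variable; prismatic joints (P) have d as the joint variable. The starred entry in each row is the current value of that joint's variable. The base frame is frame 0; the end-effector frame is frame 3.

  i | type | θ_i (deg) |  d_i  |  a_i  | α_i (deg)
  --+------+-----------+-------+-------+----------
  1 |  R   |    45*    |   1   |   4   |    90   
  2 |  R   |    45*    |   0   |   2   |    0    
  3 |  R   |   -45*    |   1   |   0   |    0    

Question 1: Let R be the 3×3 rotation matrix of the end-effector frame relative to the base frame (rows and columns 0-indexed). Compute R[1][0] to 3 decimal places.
End-effector x-axis (col 0 of R) = (0.7071,0.7071,0.0000)
R[1][0] = 0.7071

0.707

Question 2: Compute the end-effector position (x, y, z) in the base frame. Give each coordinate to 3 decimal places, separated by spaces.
4.536 3.121 2.414

after link 1: o_1 = (2.8284, 2.8284, 1.0000)
after link 2: o_2 = (3.8284, 3.8284, 2.4142)
after link 3: o_3 = (4.5355, 3.1213, 2.4142)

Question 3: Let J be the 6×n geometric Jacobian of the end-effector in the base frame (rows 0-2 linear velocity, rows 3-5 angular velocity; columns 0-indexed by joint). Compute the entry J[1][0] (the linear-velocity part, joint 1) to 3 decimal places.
axis z_0 = ẑ; lever o_n−o_0 = (4.5355,3.1213,2.4142)
cross product → J_v[:, 0] = (-3.1213,4.5355,0.0000)
J_ω[:, 0] = z_0
entry J[1][0] = 4.5355

4.536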